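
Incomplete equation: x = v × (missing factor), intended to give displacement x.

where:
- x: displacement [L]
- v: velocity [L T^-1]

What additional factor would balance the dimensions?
t (time), dimensions [T]

x has dimensions [L] and v has dimensions [L T^-1].
The missing factor must have dimensions [L] / [L T^-1] = [T], i.e. time (t).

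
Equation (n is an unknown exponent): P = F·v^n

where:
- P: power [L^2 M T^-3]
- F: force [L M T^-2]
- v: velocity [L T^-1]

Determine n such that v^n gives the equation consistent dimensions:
n = 1

P has dimensions [L^2 M T^-3]; v has dimensions [L T^-1].
The rest of the RHS has dimensions [L M T^-2], so v^n must supply [L T^-1].
With n = 1: F·v^1 has dimensions [L^2 M T^-3], matching the LHS ✓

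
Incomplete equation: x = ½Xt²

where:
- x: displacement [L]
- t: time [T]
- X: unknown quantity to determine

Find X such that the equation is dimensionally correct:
X = a (acceleration), dimensions [L T^-2]

x has dimensions [L]; the rest of the RHS (½ t²) has dimensions [T^2].
So X must have dimensions [L T^-2] — X = a (acceleration).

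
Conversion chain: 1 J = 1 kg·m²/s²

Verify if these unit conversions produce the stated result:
The chain is correct (no errors).

Correct: Joule is defined as kg·m²/s²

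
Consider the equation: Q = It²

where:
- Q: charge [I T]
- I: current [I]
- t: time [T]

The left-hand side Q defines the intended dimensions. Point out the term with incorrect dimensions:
The right-hand side term It²

Q has dimensions [I T], but It² has dimensions [I T^2], so the term It² is dimensionally wrong for Q.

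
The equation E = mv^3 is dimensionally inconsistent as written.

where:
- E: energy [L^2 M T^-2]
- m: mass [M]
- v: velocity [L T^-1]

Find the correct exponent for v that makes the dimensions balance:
The exponent of v should be 2: E = mv^2

The LHS E has dimensions [L^2 M T^-2]; v has dimensions [L T^-1].
As written, the RHS mv^3 (exponent 3 on v) has dimensions [L^3 M T^-3], which does not match.
With exponent 2, the RHS mv^2 has dimensions [L^2 M T^-2], matching the LHS.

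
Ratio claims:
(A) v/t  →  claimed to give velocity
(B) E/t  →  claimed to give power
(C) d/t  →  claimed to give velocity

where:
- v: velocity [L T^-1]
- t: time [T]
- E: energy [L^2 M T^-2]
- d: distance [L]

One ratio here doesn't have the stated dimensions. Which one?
(A) v/t does not give velocity

(A) v/t: [L T^-2] ≠ velocity [L T^-1] ✗
(B) E/t: [L^2 M T^-3] = power [L^2 M T^-3] ✓
(C) d/t: [L T^-1] = velocity [L T^-1] ✓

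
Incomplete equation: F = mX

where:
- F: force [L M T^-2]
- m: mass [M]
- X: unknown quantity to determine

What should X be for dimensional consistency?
X = a (acceleration), dimensions [L T^-2]

F has dimensions [L M T^-2]; the rest of the RHS (m) has dimensions [M].
So X must have dimensions [L T^-2] — X = a (acceleration).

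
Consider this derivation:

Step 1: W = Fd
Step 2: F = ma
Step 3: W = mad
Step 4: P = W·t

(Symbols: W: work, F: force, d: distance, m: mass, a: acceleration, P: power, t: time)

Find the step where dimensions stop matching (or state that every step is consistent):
Step 4

Step 1: W = Fd → LHS [L^2 M T^-2], RHS [L^2 M T^-2] ✓
Step 2: F = ma → LHS [L M T^-2], RHS [L M T^-2] ✓
Step 3: W = mad → LHS [L^2 M T^-2], RHS [L^2 M T^-2] ✓
Step 4: P = W·t → LHS [L^2 M T^-3], RHS [L^2 M T^-1] ✗

The first dimensional inconsistency appears in step 4: P = W·t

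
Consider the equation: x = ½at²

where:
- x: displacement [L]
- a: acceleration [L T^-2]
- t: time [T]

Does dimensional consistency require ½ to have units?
No

x has dimensions [L] and at² already has dimensions [L], so the equation balances without ½ contributing any dimensions. ½ is a pure (dimensionless) number; changing or removing it would not affect dimensional consistency.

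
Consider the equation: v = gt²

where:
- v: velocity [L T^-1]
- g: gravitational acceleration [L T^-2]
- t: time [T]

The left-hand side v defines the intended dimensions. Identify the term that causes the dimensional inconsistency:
The right-hand side term gt²

v has dimensions [L T^-1], but gt² has dimensions [L], so the term gt² is dimensionally wrong for v.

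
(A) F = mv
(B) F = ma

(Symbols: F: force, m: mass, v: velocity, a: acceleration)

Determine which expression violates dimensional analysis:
(A)

(A) F = mv: LHS [L M T^-2], RHS [L M T^-1] ✗
(B) F = ma: LHS [L M T^-2], RHS [L M T^-2] ✓

Expression (A) F = mv is dimensionally incorrect.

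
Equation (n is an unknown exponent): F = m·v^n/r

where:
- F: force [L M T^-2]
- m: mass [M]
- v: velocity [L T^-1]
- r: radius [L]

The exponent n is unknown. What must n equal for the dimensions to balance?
n = 2

F has dimensions [L M T^-2]; v has dimensions [L T^-1].
The rest of the RHS has dimensions [L^-1 M], so v^n must supply [L^2 T^-2].
With n = 2: m·v^2/r has dimensions [L M T^-2], matching the LHS ✓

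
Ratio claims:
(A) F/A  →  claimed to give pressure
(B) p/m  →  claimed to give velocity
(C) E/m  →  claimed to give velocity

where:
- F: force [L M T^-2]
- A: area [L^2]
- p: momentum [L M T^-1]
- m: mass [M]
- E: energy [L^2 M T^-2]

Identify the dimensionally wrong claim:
(C) E/m does not give velocity

(A) F/A: [L^-1 M T^-2] = pressure [L^-1 M T^-2] ✓
(B) p/m: [L T^-1] = velocity [L T^-1] ✓
(C) E/m: [L^2 T^-2] ≠ velocity [L T^-1] ✗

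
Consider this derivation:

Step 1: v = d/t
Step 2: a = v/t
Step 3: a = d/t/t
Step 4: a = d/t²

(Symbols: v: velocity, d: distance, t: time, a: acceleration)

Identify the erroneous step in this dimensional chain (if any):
No step introduces an error — all steps are dimensionally consistent.

Step 1: v = d/t → LHS [L T^-1], RHS [L T^-1] ✓
Step 2: a = v/t → LHS [L T^-2], RHS [L T^-2] ✓
Step 3: a = d/t/t → LHS [L T^-2], RHS [L T^-2] ✓
Step 4: a = d/t² → LHS [L T^-2], RHS [L T^-2] ✓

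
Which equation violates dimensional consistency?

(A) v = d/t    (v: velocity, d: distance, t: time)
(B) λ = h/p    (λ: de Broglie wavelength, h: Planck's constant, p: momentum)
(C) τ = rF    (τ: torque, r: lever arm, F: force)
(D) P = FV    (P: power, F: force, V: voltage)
(D) P = FV

The equation (D) P = FV is dimensionally incorrect.

LHS (P): [L^2 M T^-3]
RHS (FV): [I^-1 L^3 M^2 T^-5] ✗

The dimensions do not match. The other three equations balance.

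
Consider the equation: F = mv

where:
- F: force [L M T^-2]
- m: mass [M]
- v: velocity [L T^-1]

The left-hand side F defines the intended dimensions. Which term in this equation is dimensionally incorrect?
The right-hand side term mv

F has dimensions [L M T^-2], but mv has dimensions [L M T^-1], so the term mv is dimensionally wrong for F.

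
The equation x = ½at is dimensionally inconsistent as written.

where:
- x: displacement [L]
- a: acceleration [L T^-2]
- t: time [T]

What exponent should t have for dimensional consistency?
The exponent of t should be 2: x = ½at^2

The LHS x has dimensions [L]; t has dimensions [T].
As written, the RHS ½at (exponent 1 on t) has dimensions [L T^-1], which does not match.
With exponent 2, the RHS ½at^2 has dimensions [L], matching the LHS.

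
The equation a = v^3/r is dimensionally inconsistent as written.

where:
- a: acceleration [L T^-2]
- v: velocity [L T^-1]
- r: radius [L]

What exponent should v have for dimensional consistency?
The exponent of v should be 2: a = v^2/r

The LHS a has dimensions [L T^-2]; v has dimensions [L T^-1].
As written, the RHS v^3/r (exponent 3 on v) has dimensions [L^2 T^-3], which does not match.
With exponent 2, the RHS v^2/r has dimensions [L T^-2], matching the LHS.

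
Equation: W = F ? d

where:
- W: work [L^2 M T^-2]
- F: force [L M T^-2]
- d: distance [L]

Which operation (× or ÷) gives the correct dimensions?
multiplication (×): W = F × d

W [L^2 M T^-2]; F [L M T^-2]; d [L].
F × d → [L^2 M T^-2] ✓
F ÷ d → [M T^-2] ✗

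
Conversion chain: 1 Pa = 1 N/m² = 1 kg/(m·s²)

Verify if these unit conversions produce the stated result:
The chain is correct (no errors).

Correct: Pascal is Newton per square meter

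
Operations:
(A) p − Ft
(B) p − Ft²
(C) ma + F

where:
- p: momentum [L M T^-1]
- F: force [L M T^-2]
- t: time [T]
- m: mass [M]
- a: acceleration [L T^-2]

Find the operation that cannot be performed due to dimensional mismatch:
(B) p − Ft²

(A) p − Ft: p [L M T^-1] and Ft [L M T^-1] — same dimensions ✓
(B) p − Ft²: p [L M T^-1] and Ft² [L M] — different dimensions cannot be added/subtracted ✗
(C) ma + F: ma [L M T^-2] and F [L M T^-2] — same dimensions ✓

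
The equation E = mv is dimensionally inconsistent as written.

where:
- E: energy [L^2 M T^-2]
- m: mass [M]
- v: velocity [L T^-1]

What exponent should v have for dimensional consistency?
The exponent of v should be 2: E = mv^2

The LHS E has dimensions [L^2 M T^-2]; v has dimensions [L T^-1].
As written, the RHS mv (exponent 1 on v) has dimensions [L M T^-1], which does not match.
With exponent 2, the RHS mv^2 has dimensions [L^2 M T^-2], matching the LHS.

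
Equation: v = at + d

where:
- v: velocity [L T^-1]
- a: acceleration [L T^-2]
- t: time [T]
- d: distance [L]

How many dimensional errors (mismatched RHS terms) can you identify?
1

LHS v: [L T^-1]
- at: [L T^-1] ✓
- d: [L] ✗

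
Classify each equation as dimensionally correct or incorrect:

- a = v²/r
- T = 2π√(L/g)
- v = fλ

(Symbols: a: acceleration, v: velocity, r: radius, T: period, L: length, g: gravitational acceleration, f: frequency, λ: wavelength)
Dimensionally correct: a = v²/r, T = 2π√(L/g), v = fλ
Dimensionally incorrect: none
Ordered (correct first, then incorrect): a = v²/r, T = 2π√(L/g), v = fλ

- a = v²/r: LHS [L T^-2], RHS [L T^-2] → correct ✓
- T = 2π√(L/g): LHS [T], RHS [T] → correct ✓
- v = fλ: LHS [L T^-1], RHS [L T^-1] → correct ✓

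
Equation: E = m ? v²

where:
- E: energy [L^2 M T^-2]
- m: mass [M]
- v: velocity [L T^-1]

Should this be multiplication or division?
multiplication (×): E = m × v²

E [L^2 M T^-2]; m [M]; v² [L^2 T^-2].
m × v² → [L^2 M T^-2] ✓
m ÷ v² → [L^-2 M T^2] ✗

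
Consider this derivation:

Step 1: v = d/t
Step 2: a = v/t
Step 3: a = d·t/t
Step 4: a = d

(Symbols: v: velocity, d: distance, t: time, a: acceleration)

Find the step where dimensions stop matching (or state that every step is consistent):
Step 3

Step 1: v = d/t → LHS [L T^-1], RHS [L T^-1] ✓
Step 2: a = v/t → LHS [L T^-2], RHS [L T^-2] ✓
Step 3: a = d·t/t → LHS [L T^-2], RHS [L] ✗

The first dimensional inconsistency appears in step 3: a = d·t/t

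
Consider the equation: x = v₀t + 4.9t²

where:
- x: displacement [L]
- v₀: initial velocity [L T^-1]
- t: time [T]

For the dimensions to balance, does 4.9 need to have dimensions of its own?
Yes

x has dimensions [L], while t² alone has dimensions [T^2]. For the equation to balance, the factor 4.9 must carry dimensions [L T^-2] — it is a dimensional constant (a numerical value of a physical quantity with its units suppressed), not a pure number.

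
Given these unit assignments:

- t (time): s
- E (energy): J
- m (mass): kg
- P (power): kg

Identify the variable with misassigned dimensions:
P

The variable P (power) should have units W, not kg.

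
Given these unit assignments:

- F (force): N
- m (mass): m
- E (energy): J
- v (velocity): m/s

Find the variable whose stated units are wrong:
m

The variable m (mass) should have units kg, not m.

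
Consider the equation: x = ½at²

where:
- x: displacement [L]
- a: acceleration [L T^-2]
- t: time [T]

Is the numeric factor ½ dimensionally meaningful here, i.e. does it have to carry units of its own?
No

x has dimensions [L] and at² already has dimensions [L], so the equation balances without ½ contributing any dimensions. ½ is a pure (dimensionless) number; changing or removing it would not affect dimensional consistency.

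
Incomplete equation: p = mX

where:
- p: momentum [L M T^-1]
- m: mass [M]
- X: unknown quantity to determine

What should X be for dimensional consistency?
X = v (velocity), dimensions [L T^-1]

p has dimensions [L M T^-1]; the rest of the RHS (m) has dimensions [M].
So X must have dimensions [L T^-1] — X = v (velocity).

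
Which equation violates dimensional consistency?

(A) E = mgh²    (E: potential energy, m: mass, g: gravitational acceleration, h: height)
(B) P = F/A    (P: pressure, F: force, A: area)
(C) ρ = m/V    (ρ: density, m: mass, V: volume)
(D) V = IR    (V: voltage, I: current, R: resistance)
(A) E = mgh²

The equation (A) E = mgh² is dimensionally incorrect.

LHS (E): [L^2 M T^-2]
RHS (mgh²): [L^3 M T^-2] ✗

The dimensions do not match. The other three equations balance.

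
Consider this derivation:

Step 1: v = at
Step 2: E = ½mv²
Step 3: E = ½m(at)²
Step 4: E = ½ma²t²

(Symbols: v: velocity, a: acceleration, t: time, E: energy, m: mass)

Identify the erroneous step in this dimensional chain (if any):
No step introduces an error — all steps are dimensionally consistent.

Step 1: v = at → LHS [L T^-1], RHS [L T^-1] ✓
Step 2: E = ½mv² → LHS [L^2 M T^-2], RHS [L^2 M T^-2] ✓
Step 3: E = ½m(at)² → LHS [L^2 M T^-2], RHS [L^2 M T^-2] ✓
Step 4: E = ½ma²t² → LHS [L^2 M T^-2], RHS [L^2 M T^-2] ✓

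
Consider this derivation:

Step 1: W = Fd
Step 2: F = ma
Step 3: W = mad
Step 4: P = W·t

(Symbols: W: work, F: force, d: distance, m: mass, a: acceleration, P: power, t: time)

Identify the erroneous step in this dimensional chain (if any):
Step 4

Step 1: W = Fd → LHS [L^2 M T^-2], RHS [L^2 M T^-2] ✓
Step 2: F = ma → LHS [L M T^-2], RHS [L M T^-2] ✓
Step 3: W = mad → LHS [L^2 M T^-2], RHS [L^2 M T^-2] ✓
Step 4: P = W·t → LHS [L^2 M T^-3], RHS [L^2 M T^-1] ✗

The first dimensional inconsistency appears in step 4: P = W·t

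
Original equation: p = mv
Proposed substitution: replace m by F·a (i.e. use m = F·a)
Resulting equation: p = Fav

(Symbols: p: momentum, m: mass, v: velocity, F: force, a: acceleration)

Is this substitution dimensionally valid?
No

[m] = [M] and [F·a] = [L^2 M T^-4]. These differ, so the substitution replaces a quantity by one of different dimensions and the result p = Fav has LHS [L M T^-1] vs RHS [L^3 M T^-5] — inconsistent.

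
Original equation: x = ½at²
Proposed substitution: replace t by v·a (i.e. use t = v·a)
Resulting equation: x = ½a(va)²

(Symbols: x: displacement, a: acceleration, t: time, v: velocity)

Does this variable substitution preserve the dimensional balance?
No

[t] = [T] and [v·a] = [L^2 T^-3]. These differ, so the substitution replaces a quantity by one of different dimensions and the result x = ½a(va)² has LHS [L] vs RHS [L^5 T^-8] — inconsistent.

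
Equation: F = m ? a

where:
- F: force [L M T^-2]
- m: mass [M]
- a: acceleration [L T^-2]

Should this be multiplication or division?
multiplication (×): F = m × a

F [L M T^-2]; m [M]; a [L T^-2].
m × a → [L M T^-2] ✓
m ÷ a → [L^-1 M T^2] ✗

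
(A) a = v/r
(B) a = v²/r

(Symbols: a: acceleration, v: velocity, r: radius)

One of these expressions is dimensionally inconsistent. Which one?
(A)

(A) a = v/r: LHS [L T^-2], RHS [T^-1] ✗
(B) a = v²/r: LHS [L T^-2], RHS [L T^-2] ✓

Expression (A) a = v/r is dimensionally incorrect.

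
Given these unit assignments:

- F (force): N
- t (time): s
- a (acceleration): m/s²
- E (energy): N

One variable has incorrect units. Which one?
E

The variable E (energy) should have units J, not N.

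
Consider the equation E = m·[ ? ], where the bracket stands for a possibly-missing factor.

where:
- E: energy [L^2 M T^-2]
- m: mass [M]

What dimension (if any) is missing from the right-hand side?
[L^2 T^-2] — velocity squared (e.g. v²)

E has dimensions [L^2 M T^-2]; m has dimensions [M].
The bracketed factor must supply [L^2 M T^-2] / [M] = [L^2 T^-2].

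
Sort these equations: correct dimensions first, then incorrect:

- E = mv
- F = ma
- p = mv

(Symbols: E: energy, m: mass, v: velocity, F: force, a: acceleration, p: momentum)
Dimensionally correct: F = ma, p = mv
Dimensionally incorrect: E = mv
Ordered (correct first, then incorrect): F = ma, p = mv, E = mv

- E = mv: LHS [L^2 M T^-2], RHS [L M T^-1] → incorrect ✗
- F = ma: LHS [L M T^-2], RHS [L M T^-2] → correct ✓
- p = mv: LHS [L M T^-1], RHS [L M T^-1] → correct ✓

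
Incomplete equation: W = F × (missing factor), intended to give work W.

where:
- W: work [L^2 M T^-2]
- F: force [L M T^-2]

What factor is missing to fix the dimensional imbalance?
d (distance), dimensions [L]

W has dimensions [L^2 M T^-2] and F has dimensions [L M T^-2].
The missing factor must have dimensions [L^2 M T^-2] / [L M T^-2] = [L], i.e. distance (d).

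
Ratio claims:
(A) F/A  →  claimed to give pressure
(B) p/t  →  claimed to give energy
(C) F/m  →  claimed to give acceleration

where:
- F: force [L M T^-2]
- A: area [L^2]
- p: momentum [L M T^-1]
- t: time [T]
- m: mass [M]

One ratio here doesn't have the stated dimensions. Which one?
(B) p/t does not give energy

(A) F/A: [L^-1 M T^-2] = pressure [L^-1 M T^-2] ✓
(B) p/t: [L M T^-2] ≠ energy [L^2 M T^-2] ✗
(C) F/m: [L T^-2] = acceleration [L T^-2] ✓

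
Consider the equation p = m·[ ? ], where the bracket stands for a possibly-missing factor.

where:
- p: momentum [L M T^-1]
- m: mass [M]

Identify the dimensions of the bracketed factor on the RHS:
[L T^-1] — velocity (e.g. v)

p has dimensions [L M T^-1]; m has dimensions [M].
The bracketed factor must supply [L M T^-1] / [M] = [L T^-1].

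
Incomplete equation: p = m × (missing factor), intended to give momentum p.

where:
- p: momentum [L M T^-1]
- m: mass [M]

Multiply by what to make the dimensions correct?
v (velocity), dimensions [L T^-1]

p has dimensions [L M T^-1] and m has dimensions [M].
The missing factor must have dimensions [L M T^-1] / [M] = [L T^-1], i.e. velocity (v).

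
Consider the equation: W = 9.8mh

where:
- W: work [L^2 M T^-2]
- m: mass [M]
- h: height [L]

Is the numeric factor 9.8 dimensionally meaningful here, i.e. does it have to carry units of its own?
Yes

W has dimensions [L^2 M T^-2], while mh alone has dimensions [L M]. For the equation to balance, the factor 9.8 must carry dimensions [L T^-2] — it is a dimensional constant (a numerical value of a physical quantity with its units suppressed), not a pure number.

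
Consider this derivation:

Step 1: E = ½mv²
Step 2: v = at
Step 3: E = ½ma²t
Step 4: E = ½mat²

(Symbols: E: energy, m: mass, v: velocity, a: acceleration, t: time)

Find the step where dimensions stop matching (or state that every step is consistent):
Step 3

Step 1: E = ½mv² → LHS [L^2 M T^-2], RHS [L^2 M T^-2] ✓
Step 2: v = at → LHS [L T^-1], RHS [L T^-1] ✓
Step 3: E = ½ma²t → LHS [L^2 M T^-2], RHS [L^2 M T^-3] ✗

The first dimensional inconsistency appears in step 3: E = ½ma²t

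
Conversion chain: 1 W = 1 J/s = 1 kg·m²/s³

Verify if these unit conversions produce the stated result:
The chain is correct (no errors).

Correct: Watt is Joule per second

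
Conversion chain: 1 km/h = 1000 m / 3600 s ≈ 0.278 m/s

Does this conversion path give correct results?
The chain is correct (no errors).

Correct: 1 km = 1000 m, 1 h = 3600 s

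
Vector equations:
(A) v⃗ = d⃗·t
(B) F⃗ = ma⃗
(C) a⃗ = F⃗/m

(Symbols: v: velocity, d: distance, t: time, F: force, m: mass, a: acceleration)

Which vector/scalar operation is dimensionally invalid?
(A) v⃗ = d⃗·t

(A) v⃗ = d⃗·t: LHS [L T^-1], RHS [L T] ✗ — velocity is displacement per time; should be d⃗/t
(B) F⃗ = ma⃗: LHS [L M T^-2], RHS [L M T^-2] ✓ — Force and acceleration are vectors, mass is a scalar
(C) a⃗ = F⃗/m: LHS [L T^-2], RHS [L T^-2] ✓ — force (vector) divided by mass (scalar)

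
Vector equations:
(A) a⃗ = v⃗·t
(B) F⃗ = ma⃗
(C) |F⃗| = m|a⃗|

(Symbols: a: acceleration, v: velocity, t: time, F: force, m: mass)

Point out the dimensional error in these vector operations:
(A) a⃗ = v⃗·t

(A) a⃗ = v⃗·t: LHS [L T^-2], RHS [L] ✗ — acceleration is velocity per time; should be v⃗/t
(B) F⃗ = ma⃗: LHS [L M T^-2], RHS [L M T^-2] ✓ — Force and acceleration are vectors, mass is a scalar
(C) |F⃗| = m|a⃗|: LHS [L M T^-2], RHS [L M T^-2] ✓ — magnitudes of vectors are scalars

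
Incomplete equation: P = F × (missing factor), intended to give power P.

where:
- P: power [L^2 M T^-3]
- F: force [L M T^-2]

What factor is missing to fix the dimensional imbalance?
v (velocity), dimensions [L T^-1]

P has dimensions [L^2 M T^-3] and F has dimensions [L M T^-2].
The missing factor must have dimensions [L^2 M T^-3] / [L M T^-2] = [L T^-1], i.e. velocity (v).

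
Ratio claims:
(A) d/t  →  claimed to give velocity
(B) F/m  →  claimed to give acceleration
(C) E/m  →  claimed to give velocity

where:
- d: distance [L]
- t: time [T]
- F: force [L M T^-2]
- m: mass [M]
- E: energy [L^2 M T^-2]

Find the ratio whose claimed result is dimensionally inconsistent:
(C) E/m does not give velocity

(A) d/t: [L T^-1] = velocity [L T^-1] ✓
(B) F/m: [L T^-2] = acceleration [L T^-2] ✓
(C) E/m: [L^2 T^-2] ≠ velocity [L T^-1] ✗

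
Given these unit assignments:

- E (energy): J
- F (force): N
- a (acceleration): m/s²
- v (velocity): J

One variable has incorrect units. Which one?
v

The variable v (velocity) should have units m/s, not J.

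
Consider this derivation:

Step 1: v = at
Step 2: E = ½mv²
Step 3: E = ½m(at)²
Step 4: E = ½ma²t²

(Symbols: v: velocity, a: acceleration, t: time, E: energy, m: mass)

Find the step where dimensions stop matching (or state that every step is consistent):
No step introduces an error — all steps are dimensionally consistent.

Step 1: v = at → LHS [L T^-1], RHS [L T^-1] ✓
Step 2: E = ½mv² → LHS [L^2 M T^-2], RHS [L^2 M T^-2] ✓
Step 3: E = ½m(at)² → LHS [L^2 M T^-2], RHS [L^2 M T^-2] ✓
Step 4: E = ½ma²t² → LHS [L^2 M T^-2], RHS [L^2 M T^-2] ✓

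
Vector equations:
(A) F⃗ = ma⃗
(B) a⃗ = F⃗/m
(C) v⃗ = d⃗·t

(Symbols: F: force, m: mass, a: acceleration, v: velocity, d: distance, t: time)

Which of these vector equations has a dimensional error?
(C) v⃗ = d⃗·t

(A) F⃗ = ma⃗: LHS [L M T^-2], RHS [L M T^-2] ✓ — Force and acceleration are vectors, mass is a scalar
(B) a⃗ = F⃗/m: LHS [L T^-2], RHS [L T^-2] ✓ — force (vector) divided by mass (scalar)
(C) v⃗ = d⃗·t: LHS [L T^-1], RHS [L T] ✗ — velocity is displacement per time; should be d⃗/t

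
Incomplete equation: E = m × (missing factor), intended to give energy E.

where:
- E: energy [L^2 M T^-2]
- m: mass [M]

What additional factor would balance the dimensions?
v² (velocity squared), dimensions [L^2 T^-2]

E has dimensions [L^2 M T^-2] and m has dimensions [M].
The missing factor must have dimensions [L^2 M T^-2] / [M] = [L^2 T^-2], i.e. velocity squared (v²).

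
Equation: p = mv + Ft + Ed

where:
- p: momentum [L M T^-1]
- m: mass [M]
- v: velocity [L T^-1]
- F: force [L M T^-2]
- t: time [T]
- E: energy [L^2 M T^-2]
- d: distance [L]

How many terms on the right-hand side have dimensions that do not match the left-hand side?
1

LHS p: [L M T^-1]
- mv: [L M T^-1] ✓
- Ft: [L M T^-1] ✓
- Ed: [L^3 M T^-2] ✗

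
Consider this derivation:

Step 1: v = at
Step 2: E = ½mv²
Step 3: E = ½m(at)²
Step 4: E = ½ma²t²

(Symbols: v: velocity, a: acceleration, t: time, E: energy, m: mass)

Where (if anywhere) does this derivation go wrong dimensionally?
No step introduces an error — all steps are dimensionally consistent.

Step 1: v = at → LHS [L T^-1], RHS [L T^-1] ✓
Step 2: E = ½mv² → LHS [L^2 M T^-2], RHS [L^2 M T^-2] ✓
Step 3: E = ½m(at)² → LHS [L^2 M T^-2], RHS [L^2 M T^-2] ✓
Step 4: E = ½ma²t² → LHS [L^2 M T^-2], RHS [L^2 M T^-2] ✓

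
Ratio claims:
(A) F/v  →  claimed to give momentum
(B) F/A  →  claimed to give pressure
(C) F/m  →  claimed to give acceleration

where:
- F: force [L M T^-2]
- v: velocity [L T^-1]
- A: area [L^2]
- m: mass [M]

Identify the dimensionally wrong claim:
(A) F/v does not give momentum

(A) F/v: [M T^-1] ≠ momentum [L M T^-1] ✗
(B) F/A: [L^-1 M T^-2] = pressure [L^-1 M T^-2] ✓
(C) F/m: [L T^-2] = acceleration [L T^-2] ✓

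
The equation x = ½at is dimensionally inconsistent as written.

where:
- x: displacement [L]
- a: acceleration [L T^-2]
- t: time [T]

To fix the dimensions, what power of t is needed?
The exponent of t should be 2: x = ½at^2

The LHS x has dimensions [L]; t has dimensions [T].
As written, the RHS ½at (exponent 1 on t) has dimensions [L T^-1], which does not match.
With exponent 2, the RHS ½at^2 has dimensions [L], matching the LHS.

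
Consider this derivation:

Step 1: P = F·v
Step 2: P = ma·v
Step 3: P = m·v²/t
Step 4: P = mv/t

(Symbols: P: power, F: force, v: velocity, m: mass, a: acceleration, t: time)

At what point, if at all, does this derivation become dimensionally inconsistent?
Step 4

Step 1: P = F·v → LHS [L^2 M T^-3], RHS [L^2 M T^-3] ✓
Step 2: P = ma·v → LHS [L^2 M T^-3], RHS [L^2 M T^-3] ✓
Step 3: P = m·v²/t → LHS [L^2 M T^-3], RHS [L^2 M T^-3] ✓
Step 4: P = mv/t → LHS [L^2 M T^-3], RHS [L M T^-2] ✗

The first dimensional inconsistency appears in step 4: P = mv/t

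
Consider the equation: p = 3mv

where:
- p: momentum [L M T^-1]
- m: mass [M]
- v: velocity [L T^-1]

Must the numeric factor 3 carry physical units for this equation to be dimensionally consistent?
No

p has dimensions [L M T^-1] and mv already has dimensions [L M T^-1], so the equation balances without 3 contributing any dimensions. 3 is a pure (dimensionless) number; changing or removing it would not affect dimensional consistency.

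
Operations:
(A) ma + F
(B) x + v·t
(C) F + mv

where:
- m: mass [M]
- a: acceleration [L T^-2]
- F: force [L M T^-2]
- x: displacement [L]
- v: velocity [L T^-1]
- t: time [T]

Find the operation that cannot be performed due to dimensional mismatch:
(C) F + mv

(A) ma + F: ma [L M T^-2] and F [L M T^-2] — same dimensions ✓
(B) x + v·t: x [L] and v·t [L] — same dimensions ✓
(C) F + mv: F [L M T^-2] and mv [L M T^-1] — different dimensions cannot be added/subtracted ✗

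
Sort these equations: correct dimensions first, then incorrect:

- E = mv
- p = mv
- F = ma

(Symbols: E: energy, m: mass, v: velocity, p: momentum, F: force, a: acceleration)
Dimensionally correct: p = mv, F = ma
Dimensionally incorrect: E = mv
Ordered (correct first, then incorrect): p = mv, F = ma, E = mv

- E = mv: LHS [L^2 M T^-2], RHS [L M T^-1] → incorrect ✗
- p = mv: LHS [L M T^-1], RHS [L M T^-1] → correct ✓
- F = ma: LHS [L M T^-2], RHS [L M T^-2] → correct ✓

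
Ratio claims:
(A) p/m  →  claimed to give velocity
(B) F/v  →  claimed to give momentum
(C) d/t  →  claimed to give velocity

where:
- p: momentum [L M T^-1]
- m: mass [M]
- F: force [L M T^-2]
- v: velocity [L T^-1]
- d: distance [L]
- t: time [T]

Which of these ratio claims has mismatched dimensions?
(B) F/v does not give momentum

(A) p/m: [L T^-1] = velocity [L T^-1] ✓
(B) F/v: [M T^-1] ≠ momentum [L M T^-1] ✗
(C) d/t: [L T^-1] = velocity [L T^-1] ✓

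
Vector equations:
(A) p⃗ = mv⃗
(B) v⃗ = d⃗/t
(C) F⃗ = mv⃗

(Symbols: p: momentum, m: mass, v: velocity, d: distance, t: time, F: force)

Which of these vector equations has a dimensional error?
(C) F⃗ = mv⃗

(A) p⃗ = mv⃗: LHS [L M T^-1], RHS [L M T^-1] ✓ — mass (scalar) times velocity (vector)
(B) v⃗ = d⃗/t: LHS [L T^-1], RHS [L T^-1] ✓ — displacement (vector) divided by time (scalar)
(C) F⃗ = mv⃗: LHS [L M T^-2], RHS [L M T^-1] ✗ — mass times velocity is momentum, not force; should be ma⃗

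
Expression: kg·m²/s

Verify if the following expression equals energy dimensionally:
No

The expression kg·m²/s has dimensions [L^2 M T^-1], but energy has dimensions [L^2 M T^-2].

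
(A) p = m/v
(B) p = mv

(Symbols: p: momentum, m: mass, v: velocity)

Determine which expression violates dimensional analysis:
(A)

(A) p = m/v: LHS [L M T^-1], RHS [L^-1 M T] ✗
(B) p = mv: LHS [L M T^-1], RHS [L M T^-1] ✓

Expression (A) p = m/v is dimensionally incorrect.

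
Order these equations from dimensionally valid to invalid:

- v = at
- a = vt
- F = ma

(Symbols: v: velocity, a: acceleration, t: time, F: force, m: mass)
Dimensionally correct: v = at, F = ma
Dimensionally incorrect: a = vt
Ordered (correct first, then incorrect): v = at, F = ma, a = vt

- v = at: LHS [L T^-1], RHS [L T^-1] → correct ✓
- a = vt: LHS [L T^-2], RHS [L] → incorrect ✗
- F = ma: LHS [L M T^-2], RHS [L M T^-2] → correct ✓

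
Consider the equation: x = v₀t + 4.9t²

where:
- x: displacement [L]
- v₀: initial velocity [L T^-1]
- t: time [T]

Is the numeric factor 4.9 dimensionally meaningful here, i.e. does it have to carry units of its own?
Yes

x has dimensions [L], while t² alone has dimensions [T^2]. For the equation to balance, the factor 4.9 must carry dimensions [L T^-2] — it is a dimensional constant (a numerical value of a physical quantity with its units suppressed), not a pure number.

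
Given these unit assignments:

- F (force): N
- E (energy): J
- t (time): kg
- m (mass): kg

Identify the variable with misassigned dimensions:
t

The variable t (time) should have units s, not kg.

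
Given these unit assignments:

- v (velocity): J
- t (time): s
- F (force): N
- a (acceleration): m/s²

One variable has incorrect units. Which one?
v

The variable v (velocity) should have units m/s, not J.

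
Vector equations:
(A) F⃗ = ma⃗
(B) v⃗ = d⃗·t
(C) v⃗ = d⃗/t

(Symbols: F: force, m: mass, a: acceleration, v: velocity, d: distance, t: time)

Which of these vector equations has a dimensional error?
(B) v⃗ = d⃗·t

(A) F⃗ = ma⃗: LHS [L M T^-2], RHS [L M T^-2] ✓ — Force and acceleration are vectors, mass is a scalar
(B) v⃗ = d⃗·t: LHS [L T^-1], RHS [L T] ✗ — velocity is displacement per time; should be d⃗/t
(C) v⃗ = d⃗/t: LHS [L T^-1], RHS [L T^-1] ✓ — displacement (vector) divided by time (scalar)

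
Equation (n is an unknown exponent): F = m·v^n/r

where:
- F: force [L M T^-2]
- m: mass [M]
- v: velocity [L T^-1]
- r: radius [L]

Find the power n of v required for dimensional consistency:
n = 2

F has dimensions [L M T^-2]; v has dimensions [L T^-1].
The rest of the RHS has dimensions [L^-1 M], so v^n must supply [L^2 T^-2].
With n = 2: m·v^2/r has dimensions [L M T^-2], matching the LHS ✓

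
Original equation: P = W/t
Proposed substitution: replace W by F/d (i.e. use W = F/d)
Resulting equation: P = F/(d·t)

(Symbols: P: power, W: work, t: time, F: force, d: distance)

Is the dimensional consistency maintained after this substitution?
No

[W] = [L^2 M T^-2] and [F/d] = [M T^-2]. These differ, so the substitution replaces a quantity by one of different dimensions and the result P = F/(d·t) has LHS [L^2 M T^-3] vs RHS [M T^-3] — inconsistent.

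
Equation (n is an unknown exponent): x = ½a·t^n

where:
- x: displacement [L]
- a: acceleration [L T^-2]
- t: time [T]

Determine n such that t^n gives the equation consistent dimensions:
n = 2

x has dimensions [L]; t has dimensions [T].
The rest of the RHS has dimensions [L T^-2], so t^n must supply [T^2].
With n = 2: ½a·t^2 has dimensions [L], matching the LHS ✓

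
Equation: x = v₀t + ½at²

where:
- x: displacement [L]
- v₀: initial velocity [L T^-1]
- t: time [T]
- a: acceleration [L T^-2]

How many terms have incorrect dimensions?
0

LHS x: [L]
- v₀t: [L] ✓
- ½at²: [L] ✓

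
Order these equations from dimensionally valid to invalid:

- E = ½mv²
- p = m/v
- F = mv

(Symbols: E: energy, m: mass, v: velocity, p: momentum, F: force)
Dimensionally correct: E = ½mv²
Dimensionally incorrect: p = m/v, F = mv
Ordered (correct first, then incorrect): E = ½mv², p = m/v, F = mv

- E = ½mv²: LHS [L^2 M T^-2], RHS [L^2 M T^-2] → correct ✓
- p = m/v: LHS [L M T^-1], RHS [L^-1 M T] → incorrect ✗
- F = mv: LHS [L M T^-2], RHS [L M T^-1] → incorrect ✗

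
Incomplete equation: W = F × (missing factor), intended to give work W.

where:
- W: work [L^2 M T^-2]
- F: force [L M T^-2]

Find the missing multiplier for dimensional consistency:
d (distance), dimensions [L]

W has dimensions [L^2 M T^-2] and F has dimensions [L M T^-2].
The missing factor must have dimensions [L^2 M T^-2] / [L M T^-2] = [L], i.e. distance (d).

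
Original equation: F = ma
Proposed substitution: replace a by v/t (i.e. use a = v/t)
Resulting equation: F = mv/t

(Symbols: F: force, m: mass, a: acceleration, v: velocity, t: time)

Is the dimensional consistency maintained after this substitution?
Yes

[a] = [L T^-2] and [v/t] = [L T^-2]. These match, so the substitution replaces a quantity by one of the same dimensions and the result F = mv/t has LHS [L M T^-2] vs RHS [L M T^-2] — still consistent.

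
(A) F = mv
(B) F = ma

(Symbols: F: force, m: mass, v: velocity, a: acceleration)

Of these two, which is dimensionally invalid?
(A)

(A) F = mv: LHS [L M T^-2], RHS [L M T^-1] ✗
(B) F = ma: LHS [L M T^-2], RHS [L M T^-2] ✓

Expression (A) F = mv is dimensionally incorrect.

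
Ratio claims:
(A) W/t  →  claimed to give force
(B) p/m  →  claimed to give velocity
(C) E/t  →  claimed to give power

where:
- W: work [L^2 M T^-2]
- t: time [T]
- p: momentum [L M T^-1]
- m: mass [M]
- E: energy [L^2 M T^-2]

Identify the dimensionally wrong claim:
(A) W/t does not give force

(A) W/t: [L^2 M T^-3] ≠ force [L M T^-2] ✗
(B) p/m: [L T^-1] = velocity [L T^-1] ✓
(C) E/t: [L^2 M T^-3] = power [L^2 M T^-3] ✓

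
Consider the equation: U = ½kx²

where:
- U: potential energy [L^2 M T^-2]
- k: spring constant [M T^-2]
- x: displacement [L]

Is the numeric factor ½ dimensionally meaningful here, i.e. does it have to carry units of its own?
No

U has dimensions [L^2 M T^-2] and kx² already has dimensions [L^2 M T^-2], so the equation balances without ½ contributing any dimensions. ½ is a pure (dimensionless) number; changing or removing it would not affect dimensional consistency.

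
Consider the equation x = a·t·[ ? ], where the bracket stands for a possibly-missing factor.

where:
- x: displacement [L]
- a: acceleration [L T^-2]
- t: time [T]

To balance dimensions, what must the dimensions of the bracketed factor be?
[T] — time (e.g. t)

x has dimensions [L]; a·t has dimensions [L T^-1].
The bracketed factor must supply [L] / [L T^-1] = [T].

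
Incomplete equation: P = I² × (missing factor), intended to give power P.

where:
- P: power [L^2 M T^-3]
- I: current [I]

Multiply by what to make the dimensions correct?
R (resistance), dimensions [I^-2 L^2 M T^-3]

P has dimensions [L^2 M T^-3] and I² has dimensions [I^2].
The missing factor must have dimensions [L^2 M T^-3] / [I^2] = [I^-2 L^2 M T^-3], i.e. resistance (R).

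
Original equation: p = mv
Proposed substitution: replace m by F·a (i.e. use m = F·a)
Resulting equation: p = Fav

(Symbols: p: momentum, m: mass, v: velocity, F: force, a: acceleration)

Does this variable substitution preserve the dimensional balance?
No

[m] = [M] and [F·a] = [L^2 M T^-4]. These differ, so the substitution replaces a quantity by one of different dimensions and the result p = Fav has LHS [L M T^-1] vs RHS [L^3 M T^-5] — inconsistent.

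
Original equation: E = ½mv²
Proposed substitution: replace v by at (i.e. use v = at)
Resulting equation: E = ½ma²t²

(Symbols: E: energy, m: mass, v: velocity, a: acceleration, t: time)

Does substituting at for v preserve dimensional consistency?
Yes

[v] = [L T^-1] and [at] = [L T^-1]. These match, so the substitution replaces a quantity by one of the same dimensions and the result E = ½ma²t² has LHS [L^2 M T^-2] vs RHS [L^2 M T^-2] — still consistent.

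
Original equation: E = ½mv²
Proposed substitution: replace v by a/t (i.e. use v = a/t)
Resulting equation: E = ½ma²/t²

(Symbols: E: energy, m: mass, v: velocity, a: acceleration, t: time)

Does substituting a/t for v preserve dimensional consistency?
No

[v] = [L T^-1] and [a/t] = [L T^-3]. These differ, so the substitution replaces a quantity by one of different dimensions and the result E = ½ma²/t² has LHS [L^2 M T^-2] vs RHS [L^2 M T^-6] — inconsistent.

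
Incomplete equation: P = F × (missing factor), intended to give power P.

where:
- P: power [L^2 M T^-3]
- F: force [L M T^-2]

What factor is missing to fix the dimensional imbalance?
v (velocity), dimensions [L T^-1]

P has dimensions [L^2 M T^-3] and F has dimensions [L M T^-2].
The missing factor must have dimensions [L^2 M T^-3] / [L M T^-2] = [L T^-1], i.e. velocity (v).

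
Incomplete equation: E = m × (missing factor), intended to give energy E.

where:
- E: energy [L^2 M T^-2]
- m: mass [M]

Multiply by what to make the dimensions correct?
v² (velocity squared), dimensions [L^2 T^-2]

E has dimensions [L^2 M T^-2] and m has dimensions [M].
The missing factor must have dimensions [L^2 M T^-2] / [M] = [L^2 T^-2], i.e. velocity squared (v²).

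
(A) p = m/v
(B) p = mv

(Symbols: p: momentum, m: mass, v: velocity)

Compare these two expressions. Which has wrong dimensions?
(A)

(A) p = m/v: LHS [L M T^-1], RHS [L^-1 M T] ✗
(B) p = mv: LHS [L M T^-1], RHS [L M T^-1] ✓

Expression (A) p = m/v is dimensionally incorrect.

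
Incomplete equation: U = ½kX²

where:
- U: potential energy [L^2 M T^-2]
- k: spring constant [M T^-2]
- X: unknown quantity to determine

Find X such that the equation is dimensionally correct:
X = x (displacement), dimensions [L]

U has dimensions [L^2 M T^-2]; the rest of the RHS (½k) has dimensions [M T^-2].
So X² must have dimensions [L^2], i.e. X has dimensions [L] — X = x (displacement).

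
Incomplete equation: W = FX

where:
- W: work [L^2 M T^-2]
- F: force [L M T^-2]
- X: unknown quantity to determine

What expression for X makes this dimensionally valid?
X = d (distance), dimensions [L]

W has dimensions [L^2 M T^-2]; the rest of the RHS (F) has dimensions [L M T^-2].
So X must have dimensions [L] — X = d (distance).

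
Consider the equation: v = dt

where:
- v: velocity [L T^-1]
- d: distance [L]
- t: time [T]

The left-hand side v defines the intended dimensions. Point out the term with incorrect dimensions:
The right-hand side term dt

v has dimensions [L T^-1], but dt has dimensions [L T], so the term dt is dimensionally wrong for v.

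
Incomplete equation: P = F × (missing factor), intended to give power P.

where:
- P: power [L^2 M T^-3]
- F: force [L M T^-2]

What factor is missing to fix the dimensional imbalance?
v (velocity), dimensions [L T^-1]

P has dimensions [L^2 M T^-3] and F has dimensions [L M T^-2].
The missing factor must have dimensions [L^2 M T^-3] / [L M T^-2] = [L T^-1], i.e. velocity (v).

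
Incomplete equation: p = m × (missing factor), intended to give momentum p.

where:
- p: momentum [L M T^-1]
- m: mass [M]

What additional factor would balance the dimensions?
v (velocity), dimensions [L T^-1]

p has dimensions [L M T^-1] and m has dimensions [M].
The missing factor must have dimensions [L M T^-1] / [M] = [L T^-1], i.e. velocity (v).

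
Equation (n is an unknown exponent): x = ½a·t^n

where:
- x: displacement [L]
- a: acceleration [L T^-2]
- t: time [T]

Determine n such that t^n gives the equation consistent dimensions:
n = 2

x has dimensions [L]; t has dimensions [T].
The rest of the RHS has dimensions [L T^-2], so t^n must supply [T^2].
With n = 2: ½a·t^2 has dimensions [L], matching the LHS ✓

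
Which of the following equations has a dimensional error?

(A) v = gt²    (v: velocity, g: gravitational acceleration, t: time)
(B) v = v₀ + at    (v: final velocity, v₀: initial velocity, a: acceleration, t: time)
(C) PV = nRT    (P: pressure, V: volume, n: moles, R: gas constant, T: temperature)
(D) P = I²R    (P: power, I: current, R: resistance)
(A) v = gt²

The equation (A) v = gt² is dimensionally incorrect.

LHS (v): [L T^-1]
RHS (gt²): [L] ✗

The dimensions do not match. The other three equations balance.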